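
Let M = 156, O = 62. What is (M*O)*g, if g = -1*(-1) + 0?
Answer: 9672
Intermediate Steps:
g = 1 (g = 1 + 0 = 1)
(M*O)*g = (156*62)*1 = 9672*1 = 9672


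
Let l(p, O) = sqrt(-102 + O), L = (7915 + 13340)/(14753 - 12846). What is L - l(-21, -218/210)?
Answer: 21255/1907 - I*sqrt(1135995)/105 ≈ 11.146 - 10.151*I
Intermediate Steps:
L = 21255/1907 ≈ 11.146
L - l(-21, -218/210) = 21255/1907 - sqrt(-102 - 218/210) = 21255/1907 - sqrt(-102 - 218*1/210) = 21255/1907 - sqrt(-102 - 109/105) = 21255/1907 - sqrt(-10819/105) = 21255/1907 - I*sqrt(1135995)/105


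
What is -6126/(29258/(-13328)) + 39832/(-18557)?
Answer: 756982030520/271470353 ≈ 2788.5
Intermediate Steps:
-6126/(29258/(-13328)) + 39832/(-18557) = -6126/(29258*(-1/13328)) + 39832*(-1/18557) = -6126/(-14629/6664) - 39832/18557 = -6126*(-6664/14629) - 39832/18557 = 40823664/14629 - 39832/18557 = 756982030520/271470353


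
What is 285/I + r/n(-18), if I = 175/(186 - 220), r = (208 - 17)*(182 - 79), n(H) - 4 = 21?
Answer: 128021/175 ≈ 731.55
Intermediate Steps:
n(H) = 25 (n(H) = 4 + 21 = 25)
r = 19673 (r = 191*103 = 19673)
I = -175/34 (I = 175/(-34) = 175*(-1/34) = -175/34 ≈ -5.1471)
285/I + r/n(-18) = 285/(-175/34) + 19673/25 = 285*(-34/175) + 19673*(1/25) = -1938/35 + 19673/25 = 128021/175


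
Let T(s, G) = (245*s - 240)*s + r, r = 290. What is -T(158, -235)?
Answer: -6078550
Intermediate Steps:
T(s, G) = 290 + s*(-240 + 245*s) (T(s, G) = (245*s - 240)*s + 290 = (-240 + 245*s)*s + 290 = s*(-240 + 245*s) + 290 = 290 + s*(-240 + 245*s))
-T(158, -235) = -(290 - 240*158 + 245*158²) = -(290 - 37920 + 245*24964) = -(290 - 37920 + 6116180) = -1*6078550 = -6078550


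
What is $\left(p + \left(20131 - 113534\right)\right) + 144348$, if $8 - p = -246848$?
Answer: $297801$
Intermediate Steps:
$p = 246856$ ($p = 8 - -246848 = 8 + 246848 = 246856$)
$\left(p + \left(20131 - 113534\right)\right) + 144348 = \left(246856 + \left(20131 - 113534\right)\right) + 144348 = \left(246856 - 93403\right) + 144348 = 153453 + 144348 = 297801$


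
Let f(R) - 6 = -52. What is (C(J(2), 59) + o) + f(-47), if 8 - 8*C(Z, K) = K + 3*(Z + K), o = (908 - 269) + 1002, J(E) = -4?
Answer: 1568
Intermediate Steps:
f(R) = -46 (f(R) = 6 - 52 = -46)
o = 1641 (o = 639 + 1002 = 1641)
C(Z, K) = 1 - 3*Z/8 - K/2 (C(Z, K) = 1 - (K + 3*(Z + K))/8 = 1 - (K + 3*(K + Z))/8 = 1 - (K + (3*K + 3*Z))/8 = 1 - (3*Z + 4*K)/8 = 1 + (-3*Z/8 - K/2) = 1 - 3*Z/8 - K/2)
(C(J(2), 59) + o) + f(-47) = ((1 - 3/8*(-4) - ½*59) + 1641) - 46 = ((1 + 3/2 - 59/2) + 1641) - 46 = (-27 + 1641) - 46 = 1614 - 46 = 1568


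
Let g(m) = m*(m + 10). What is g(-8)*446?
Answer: -7136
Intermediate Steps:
g(m) = m*(10 + m)
g(-8)*446 = -8*(10 - 8)*446 = -8*2*446 = -16*446 = -7136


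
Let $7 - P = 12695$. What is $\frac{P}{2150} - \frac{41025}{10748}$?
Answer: $- \frac{112287187}{11554100} \approx -9.7184$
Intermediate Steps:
$P = -12688$ ($P = 7 - 12695 = -12688$)
$\frac{P}{2150} - \frac{41025}{10748} = - \frac{12688}{2150} - \frac{41025}{10748} = \left(-12688\right) \frac{1}{2150} - \frac{41025}{10748} = - \frac{6344}{1075} - \frac{41025}{10748} = - \frac{112287187}{11554100}$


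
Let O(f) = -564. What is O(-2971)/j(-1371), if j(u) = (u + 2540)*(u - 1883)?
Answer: 282/1901963 ≈ 0.00014827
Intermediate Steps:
j(u) = (-1883 + u)*(2540 + u) (j(u) = (2540 + u)*(-1883 + u) = (-1883 + u)*(2540 + u))
O(-2971)/j(-1371) = -564/(-4782820 + (-1371)² + 657*(-1371)) = -564/(-4782820 + 1879641 - 900747) = -564/(-3803926) = -564*(-1/3803926) = 282/1901963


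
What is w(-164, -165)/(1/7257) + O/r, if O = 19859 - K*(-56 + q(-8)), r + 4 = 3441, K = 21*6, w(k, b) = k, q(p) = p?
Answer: -584358679/491 ≈ -1.1901e+6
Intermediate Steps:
K = 126
r = 3437 (r = -4 + 3441 = 3437)
O = 27923 (O = 19859 - 126*(-56 - 8) = 19859 - 126*(-64) = 19859 - 1*(-8064) = 19859 + 8064 = 27923)
w(-164, -165)/(1/7257) + O/r = -164/(1/7257) + 27923/3437 = -164/1/7257 + 27923*(1/3437) = -164*7257 + 3989/491 = -1190148 + 3989/491 = -584358679/491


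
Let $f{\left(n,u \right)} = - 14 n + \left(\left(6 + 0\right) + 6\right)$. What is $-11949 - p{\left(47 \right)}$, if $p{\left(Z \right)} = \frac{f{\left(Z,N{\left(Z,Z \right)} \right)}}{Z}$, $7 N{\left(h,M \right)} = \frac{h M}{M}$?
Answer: $- \frac{560957}{47} \approx -11935.0$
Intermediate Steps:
$N{\left(h,M \right)} = \frac{h}{7}$ ($N{\left(h,M \right)} = \frac{h M \frac{1}{M}}{7} = \frac{M h \frac{1}{M}}{7} = \frac{h}{7}$)
$f{\left(n,u \right)} = 12 - 14 n$ ($f{\left(n,u \right)} = - 14 n + \left(6 + 6\right) = - 14 n + 12 = 12 - 14 n$)
$p{\left(Z \right)} = \frac{12 - 14 Z}{Z}$
$-11949 - p{\left(47 \right)} = -11949 - \left(-14 + \frac{12}{47}\right) = -11949 - - \frac{646}{47} = -11949 + \frac{646}{47} = - \frac{560957}{47}$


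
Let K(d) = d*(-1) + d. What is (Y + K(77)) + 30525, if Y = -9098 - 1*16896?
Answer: 4531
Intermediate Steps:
K(d) = 0 (K(d) = -d + d = 0)
Y = -25994 (Y = -9098 - 16896 = -25994)
(Y + K(77)) + 30525 = (-25994 + 0) + 30525 = -25994 + 30525 = 4531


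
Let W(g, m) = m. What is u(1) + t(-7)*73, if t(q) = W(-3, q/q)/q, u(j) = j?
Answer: -66/7 ≈ -9.4286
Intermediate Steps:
t(q) = 1/q (t(q) = (q/q)/q = 1/q)
u(1) + t(-7)*73 = 1 + 73/(-7) = 1 - ⅐*73 = 1 - 73/7 = -66/7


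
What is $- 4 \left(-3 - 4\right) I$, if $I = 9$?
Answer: $252$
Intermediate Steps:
$- 4 \left(-3 - 4\right) I = - 4 \left(-3 - 4\right) 9 = \left(-4\right) \left(-7\right) 9 = 28 \cdot 9 = 252$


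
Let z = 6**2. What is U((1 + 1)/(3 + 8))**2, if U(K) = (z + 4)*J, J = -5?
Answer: 40000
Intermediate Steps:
z = 36
U(K) = -200 (U(K) = (36 + 4)*(-5) = 40*(-5) = -200)
U((1 + 1)/(3 + 8))**2 = (-200)**2 = 40000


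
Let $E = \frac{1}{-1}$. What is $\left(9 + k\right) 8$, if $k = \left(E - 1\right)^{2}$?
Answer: $104$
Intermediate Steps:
$E = -1$
$k = 4$ ($k = \left(-1 - 1\right)^{2} = \left(-2\right)^{2} = 4$)
$\left(9 + k\right) 8 = \left(9 + 4\right) 8 = 13 \cdot 8 = 104$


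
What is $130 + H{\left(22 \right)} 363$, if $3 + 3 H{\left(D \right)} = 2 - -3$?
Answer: $372$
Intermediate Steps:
$H{\left(D \right)} = \frac{2}{3}$ ($H{\left(D \right)} = -1 + \frac{2 - -3}{3} = -1 + \frac{2 + 3}{3} = -1 + \frac{1}{3} \cdot 5 = -1 + \frac{5}{3} = \frac{2}{3}$)
$130 + H{\left(22 \right)} 363 = 130 + \frac{2}{3} \cdot 363 = 130 + 242 = 372$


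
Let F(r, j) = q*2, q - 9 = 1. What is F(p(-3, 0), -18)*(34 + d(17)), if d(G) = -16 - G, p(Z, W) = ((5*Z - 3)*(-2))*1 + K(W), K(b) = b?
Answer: 20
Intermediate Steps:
q = 10 (q = 9 + 1 = 10)
p(Z, W) = 6 + W - 10*Z (p(Z, W) = ((5*Z - 3)*(-2))*1 + W = ((-3 + 5*Z)*(-2))*1 + W = (6 - 10*Z)*1 + W = (6 - 10*Z) + W = 6 + W - 10*Z)
F(r, j) = 20 (F(r, j) = 10*2 = 20)
F(p(-3, 0), -18)*(34 + d(17)) = 20*(34 + (-16 - 1*17)) = 20*(34 + (-16 - 17)) = 20*(34 - 33) = 20*1 = 20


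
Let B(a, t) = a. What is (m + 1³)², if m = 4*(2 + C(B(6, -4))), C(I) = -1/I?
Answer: 625/9 ≈ 69.444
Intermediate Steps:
m = 22/3 (m = 4*(2 - 1/6) = 4*(2 - 1*⅙) = 4*(2 - ⅙) = 4*(11/6) = 22/3 ≈ 7.3333)
(m + 1³)² = (22/3 + 1³)² = (22/3 + 1)² = (25/3)² = 625/9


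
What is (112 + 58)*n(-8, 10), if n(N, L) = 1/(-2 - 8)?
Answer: -17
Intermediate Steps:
n(N, L) = -⅒ (n(N, L) = 1/(-10) = -⅒)
(112 + 58)*n(-8, 10) = (112 + 58)*(-⅒) = 170*(-⅒) = -17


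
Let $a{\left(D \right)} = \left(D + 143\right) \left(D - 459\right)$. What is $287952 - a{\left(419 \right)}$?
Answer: $310432$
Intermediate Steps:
$a{\left(D \right)} = \left(-459 + D\right) \left(143 + D\right)$ ($a{\left(D \right)} = \left(143 + D\right) \left(-459 + D\right) = \left(-459 + D\right) \left(143 + D\right)$)
$287952 - a{\left(419 \right)} = 287952 - \left(-65637 + 419^{2} - 132404\right) = 287952 - \left(-65637 + 175561 - 132404\right) = 287952 - -22480 = 287952 + 22480 = 310432$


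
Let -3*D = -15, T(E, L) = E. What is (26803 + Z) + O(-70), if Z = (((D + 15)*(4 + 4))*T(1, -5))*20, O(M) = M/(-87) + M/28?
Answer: 5220227/174 ≈ 30001.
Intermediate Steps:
D = 5 (D = -1/3*(-15) = 5)
O(M) = 59*M/2436 (O(M) = M*(-1/87) + M*(1/28) = -M/87 + M/28 = 59*M/2436)
Z = 3200 (Z = (((5 + 15)*(4 + 4))*1)*20 = ((20*8)*1)*20 = (160*1)*20 = 160*20 = 3200)
(26803 + Z) + O(-70) = (26803 + 3200) + (59/2436)*(-70) = 30003 - 295/174 = 5220227/174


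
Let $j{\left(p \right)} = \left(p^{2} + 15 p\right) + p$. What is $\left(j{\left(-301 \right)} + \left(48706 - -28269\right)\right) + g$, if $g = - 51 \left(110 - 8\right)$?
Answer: $157558$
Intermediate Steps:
$g = -5202$ ($g = \left(-51\right) 102 = -5202$)
$j{\left(p \right)} = p^{2} + 16 p$
$\left(j{\left(-301 \right)} + \left(48706 - -28269\right)\right) + g = \left(- 301 \left(16 - 301\right) + \left(48706 - -28269\right)\right) - 5202 = \left(\left(-301\right) \left(-285\right) + \left(48706 + 28269\right)\right) - 5202 = \left(85785 + 76975\right) - 5202 = 162760 - 5202 = 157558$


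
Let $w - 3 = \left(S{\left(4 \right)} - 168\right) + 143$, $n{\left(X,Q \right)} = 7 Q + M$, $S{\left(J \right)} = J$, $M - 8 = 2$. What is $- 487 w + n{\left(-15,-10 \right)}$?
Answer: $8706$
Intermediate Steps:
$M = 10$ ($M = 8 + 2 = 10$)
$n{\left(X,Q \right)} = 10 + 7 Q$ ($n{\left(X,Q \right)} = 7 Q + 10 = 10 + 7 Q$)
$w = -18$ ($w = 3 + \left(\left(4 - 168\right) + 143\right) = 3 + \left(-164 + 143\right) = 3 - 21 = -18$)
$- 487 w + n{\left(-15,-10 \right)} = \left(-487\right) \left(-18\right) + \left(10 + 7 \left(-10\right)\right) = 8766 + \left(10 - 70\right) = 8766 - 60 = 8706$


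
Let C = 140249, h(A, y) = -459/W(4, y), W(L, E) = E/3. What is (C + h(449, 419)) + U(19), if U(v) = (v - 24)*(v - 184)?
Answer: 59108629/419 ≈ 1.4107e+5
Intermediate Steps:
W(L, E) = E/3 (W(L, E) = E*(1/3) = E/3)
h(A, y) = -1377/y (h(A, y) = -459*3/y = -1377/y)
U(v) = (-184 + v)*(-24 + v) (U(v) = (-24 + v)*(-184 + v) = (-184 + v)*(-24 + v))
(C + h(449, 419)) + U(19) = (140249 - 1377/419) + (4416 + 19**2 - 208*19) = (140249 - 1377*1/419) + (4416 + 361 - 3952) = (140249 - 1377/419) + 825 = 58762954/419 + 825 = 59108629/419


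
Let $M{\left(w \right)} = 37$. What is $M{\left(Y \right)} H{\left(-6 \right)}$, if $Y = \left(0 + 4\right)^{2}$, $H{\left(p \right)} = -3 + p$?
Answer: $-333$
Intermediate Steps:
$Y = 16$ ($Y = 4^{2} = 16$)
$M{\left(Y \right)} H{\left(-6 \right)} = 37 \left(-3 - 6\right) = 37 \left(-9\right) = -333$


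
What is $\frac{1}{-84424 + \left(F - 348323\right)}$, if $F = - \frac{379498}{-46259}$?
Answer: $- \frac{46259}{20018063975} \approx -2.3109 \cdot 10^{-6}$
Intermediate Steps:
$F = \frac{379498}{46259}$ ($F = \left(-379498\right) \left(- \frac{1}{46259}\right) = \frac{379498}{46259} \approx 8.2038$)
$\frac{1}{-84424 + \left(F - 348323\right)} = \frac{1}{-84424 + \left(\frac{379498}{46259} - 348323\right)} = \frac{1}{-84424 - \frac{16112694159}{46259}} = \frac{1}{- \frac{20018063975}{46259}} = - \frac{46259}{20018063975}$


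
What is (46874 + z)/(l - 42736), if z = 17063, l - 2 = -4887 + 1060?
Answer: -63937/46561 ≈ -1.3732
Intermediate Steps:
l = -3825 (l = 2 + (-4887 + 1060) = 2 - 3827 = -3825)
(46874 + z)/(l - 42736) = (46874 + 17063)/(-3825 - 42736) = 63937/(-46561) = 63937*(-1/46561) = -63937/46561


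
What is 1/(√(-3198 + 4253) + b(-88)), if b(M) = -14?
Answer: 14/859 + √1055/859 ≈ 0.054110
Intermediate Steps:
1/(√(-3198 + 4253) + b(-88)) = 1/(√(-3198 + 4253) - 14) = 1/(√1055 - 14) = 1/(-14 + √1055)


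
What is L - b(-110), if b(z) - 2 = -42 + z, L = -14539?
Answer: -14389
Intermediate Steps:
b(z) = -40 + z (b(z) = 2 + (-42 + z) = -40 + z)
L - b(-110) = -14539 - (-40 - 110) = -14539 - 1*(-150) = -14539 + 150 = -14389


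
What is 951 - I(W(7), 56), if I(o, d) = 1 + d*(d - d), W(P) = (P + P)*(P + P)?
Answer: 950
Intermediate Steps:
W(P) = 4*P² (W(P) = (2*P)*(2*P) = 4*P²)
I(o, d) = 1 (I(o, d) = 1 + d*0 = 1 + 0 = 1)
951 - I(W(7), 56) = 951 - 1*1 = 951 - 1 = 950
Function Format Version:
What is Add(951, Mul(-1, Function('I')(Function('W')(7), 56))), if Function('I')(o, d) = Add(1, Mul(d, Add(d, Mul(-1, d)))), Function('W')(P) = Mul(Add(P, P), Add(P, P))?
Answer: 950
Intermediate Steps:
Function('W')(P) = Mul(4, Pow(P, 2)) (Function('W')(P) = Mul(Mul(2, P), Mul(2, P)) = Mul(4, Pow(P, 2)))
Function('I')(o, d) = 1 (Function('I')(o, d) = Add(1, Mul(d, 0)) = Add(1, 0) = 1)
Add(951, Mul(-1, Function('I')(Function('W')(7), 56))) = Add(951, Mul(-1, 1)) = Add(951, -1) = 950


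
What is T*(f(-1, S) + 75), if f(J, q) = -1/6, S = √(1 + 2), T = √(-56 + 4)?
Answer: 449*I*√13/3 ≈ 539.63*I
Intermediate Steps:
T = 2*I*√13 (T = √(-52) = 2*I*√13 ≈ 7.2111*I)
S = √3 ≈ 1.7320
f(J, q) = -⅙ (f(J, q) = -1*⅙ = -⅙)
T*(f(-1, S) + 75) = (2*I*√13)*(-⅙ + 75) = (2*I*√13)*(449/6) = 449*I*√13/3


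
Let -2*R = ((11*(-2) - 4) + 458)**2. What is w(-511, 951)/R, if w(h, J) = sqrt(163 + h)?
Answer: -I*sqrt(87)/46656 ≈ -0.00019992*I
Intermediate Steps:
R = -93312 (R = -((11*(-2) - 4) + 458)**2/2 = -((-22 - 4) + 458)**2/2 = -(-26 + 458)**2/2 = -1/2*432**2 = -1/2*186624 = -93312)
w(-511, 951)/R = sqrt(163 - 511)/(-93312) = sqrt(-348)*(-1/93312) = (2*I*sqrt(87))*(-1/93312) = -I*sqrt(87)/46656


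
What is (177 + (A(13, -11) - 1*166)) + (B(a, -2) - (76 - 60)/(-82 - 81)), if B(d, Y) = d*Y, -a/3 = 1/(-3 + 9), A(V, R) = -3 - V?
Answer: -636/163 ≈ -3.9018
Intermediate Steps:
a = -½ (a = -3/(-3 + 9) = -3/6 = -3*⅙ = -½ ≈ -0.50000)
B(d, Y) = Y*d
(177 + (A(13, -11) - 1*166)) + (B(a, -2) - (76 - 60)/(-82 - 81)) = (177 + ((-3 - 1*13) - 1*166)) + (-2*(-½) - (76 - 60)/(-82 - 81)) = (177 + ((-3 - 13) - 166)) + (1 - 16/(-163)) = (177 + (-16 - 166)) + (1 - 16*(-1)/163) = (177 - 182) + (1 - 1*(-16/163)) = -5 + (1 + 16/163) = -5 + 179/163 = -636/163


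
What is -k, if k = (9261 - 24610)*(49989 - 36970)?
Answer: 199828631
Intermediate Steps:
k = -199828631 (k = -15349*13019 = -199828631)
-k = -1*(-199828631) = 199828631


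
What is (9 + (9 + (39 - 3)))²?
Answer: 2916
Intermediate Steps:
(9 + (9 + (39 - 3)))² = (9 + (9 + 36))² = (9 + 45)² = 54² = 2916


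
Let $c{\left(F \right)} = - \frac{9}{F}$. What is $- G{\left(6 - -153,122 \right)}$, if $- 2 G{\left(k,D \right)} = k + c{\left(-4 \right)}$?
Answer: $\frac{645}{8} \approx 80.625$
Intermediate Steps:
$G{\left(k,D \right)} = - \frac{9}{8} - \frac{k}{2}$ ($G{\left(k,D \right)} = - \frac{k - \frac{9}{-4}}{2} = - \frac{k - - \frac{9}{4}}{2} = - \frac{k + \frac{9}{4}}{2} = - \frac{\frac{9}{4} + k}{2} = - \frac{9}{8} - \frac{k}{2}$)
$- G{\left(6 - -153,122 \right)} = - (- \frac{9}{8} - \frac{6 - -153}{2}) = - (- \frac{9}{8} - \frac{6 + 153}{2}) = - (- \frac{9}{8} - \frac{159}{2}) = \left(-1\right) \left(- \frac{645}{8}\right) = \frac{645}{8}$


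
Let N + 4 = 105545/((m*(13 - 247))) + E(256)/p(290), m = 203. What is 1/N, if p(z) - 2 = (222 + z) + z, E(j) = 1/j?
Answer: -1629508608/10138642195 ≈ -0.16072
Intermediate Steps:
p(z) = 224 + 2*z (p(z) = 2 + ((222 + z) + z) = 2 + (222 + 2*z) = 224 + 2*z)
N = -10138642195/1629508608 (N = -4 + (105545/((203*(13 - 247))) + 1/(256*(224 + 2*290))) = -4 + (105545/((203*(-234))) + 1/(256*(224 + 580))) = -4 + (105545/(-47502) + (1/256)/804) = -4 + (105545*(-1/47502) + (1/256)*(1/804)) = -4 + (-105545/47502 + 1/205824) = -4 - 3620607763/1629508608 = -10138642195/1629508608 ≈ -6.2219)
1/N = 1/(-10138642195/1629508608) = -1629508608/10138642195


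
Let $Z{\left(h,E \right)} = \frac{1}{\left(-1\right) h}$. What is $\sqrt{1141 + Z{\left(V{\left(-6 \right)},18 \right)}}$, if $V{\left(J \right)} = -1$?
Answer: $\sqrt{1142} \approx 33.793$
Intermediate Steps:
$Z{\left(h,E \right)} = - \frac{1}{h}$
$\sqrt{1141 + Z{\left(V{\left(-6 \right)},18 \right)}} = \sqrt{1141 - \frac{1}{-1}} = \sqrt{1141 - -1} = \sqrt{1141 + 1} = \sqrt{1142}$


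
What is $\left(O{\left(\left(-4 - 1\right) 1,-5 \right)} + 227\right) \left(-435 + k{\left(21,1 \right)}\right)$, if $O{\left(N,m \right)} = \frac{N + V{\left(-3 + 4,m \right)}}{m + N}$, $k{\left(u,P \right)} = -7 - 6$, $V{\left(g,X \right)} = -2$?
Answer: $- \frac{510048}{5} \approx -1.0201 \cdot 10^{5}$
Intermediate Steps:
$k{\left(u,P \right)} = -13$
$O{\left(N,m \right)} = \frac{-2 + N}{N + m}$ ($O{\left(N,m \right)} = \frac{N - 2}{m + N} = \frac{-2 + N}{N + m}$)
$\left(O{\left(\left(-4 - 1\right) 1,-5 \right)} + 227\right) \left(-435 + k{\left(21,1 \right)}\right) = \left(\frac{-2 + \left(-4 - 1\right) 1}{\left(-4 - 1\right) 1 - 5} + 227\right) \left(-435 - 13\right) = \left(\frac{-2 - 5}{\left(-5\right) 1 - 5} + 227\right) \left(-448\right) = \left(\frac{-2 - 5}{-5 - 5} + 227\right) \left(-448\right) = \left(\frac{1}{-10} \left(-7\right) + 227\right) \left(-448\right) = \left(\left(- \frac{1}{10}\right) \left(-7\right) + 227\right) \left(-448\right) = \left(\frac{7}{10} + 227\right) \left(-448\right) = \frac{2277}{10} \left(-448\right) = - \frac{510048}{5}$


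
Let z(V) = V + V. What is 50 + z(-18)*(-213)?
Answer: 7718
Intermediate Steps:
z(V) = 2*V
50 + z(-18)*(-213) = 50 + (2*(-18))*(-213) = 50 - 36*(-213) = 50 + 7668 = 7718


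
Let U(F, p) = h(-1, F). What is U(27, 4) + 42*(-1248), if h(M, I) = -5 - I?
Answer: -52448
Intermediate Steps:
U(F, p) = -5 - F
U(27, 4) + 42*(-1248) = (-5 - 1*27) + 42*(-1248) = (-5 - 27) - 52416 = -32 - 52416 = -52448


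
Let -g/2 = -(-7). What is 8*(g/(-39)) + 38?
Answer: 1594/39 ≈ 40.872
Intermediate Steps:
g = -14 (g = -(-2)*(-7*1) = -(-2)*(-7) = -2*7 = -14)
8*(g/(-39)) + 38 = 8*(-14/(-39)) + 38 = 8*(-14*(-1/39)) + 38 = 8*(14/39) + 38 = 112/39 + 38 = 1594/39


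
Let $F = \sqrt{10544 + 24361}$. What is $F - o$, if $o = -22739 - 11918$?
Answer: $34657 + \sqrt{34905} \approx 34844.0$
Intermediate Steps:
$o = -34657$
$F = \sqrt{34905} \approx 186.83$
$F - o = \sqrt{34905} - -34657 = \sqrt{34905} + 34657 = 34657 + \sqrt{34905}$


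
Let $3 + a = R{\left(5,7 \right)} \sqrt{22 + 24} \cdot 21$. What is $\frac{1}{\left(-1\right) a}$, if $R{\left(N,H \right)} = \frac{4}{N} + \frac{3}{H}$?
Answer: $- \frac{25}{255087} - \frac{215 \sqrt{46}}{255087} \approx -0.0058145$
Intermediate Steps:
$R{\left(N,H \right)} = \frac{3}{H} + \frac{4}{N}$
$a = -3 + \frac{129 \sqrt{46}}{5}$ ($a = -3 + \left(\frac{3}{7} + \frac{4}{5}\right) \sqrt{22 + 24} \cdot 21 = -3 + \left(3 \cdot \frac{1}{7} + 4 \cdot \frac{1}{5}\right) \sqrt{46} \cdot 21 = -3 + \left(\frac{3}{7} + \frac{4}{5}\right) \sqrt{46} \cdot 21 = -3 + \frac{43 \sqrt{46}}{35} \cdot 21 = -3 + \frac{129 \sqrt{46}}{5} \approx 171.98$)
$\frac{1}{\left(-1\right) a} = \frac{1}{\left(-1\right) \left(-3 + \frac{129 \sqrt{46}}{5}\right)} = \frac{1}{3 - \frac{129 \sqrt{46}}{5}}$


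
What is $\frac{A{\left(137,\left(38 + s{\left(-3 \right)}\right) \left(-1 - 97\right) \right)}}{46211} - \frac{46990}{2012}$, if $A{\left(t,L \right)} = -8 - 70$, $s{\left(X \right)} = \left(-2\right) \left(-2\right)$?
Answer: $- \frac{1085805913}{46488266} \approx -23.357$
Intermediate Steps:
$s{\left(X \right)} = 4$
$A{\left(t,L \right)} = -78$
$\frac{A{\left(137,\left(38 + s{\left(-3 \right)}\right) \left(-1 - 97\right) \right)}}{46211} - \frac{46990}{2012} = - \frac{78}{46211} - \frac{46990}{2012} = \left(-78\right) \frac{1}{46211} - \frac{23495}{1006} = - \frac{78}{46211} - \frac{23495}{1006} = - \frac{1085805913}{46488266}$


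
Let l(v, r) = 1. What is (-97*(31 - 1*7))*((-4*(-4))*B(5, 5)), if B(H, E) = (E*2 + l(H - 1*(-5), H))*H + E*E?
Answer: -2979840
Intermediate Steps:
B(H, E) = E² + H*(1 + 2*E) (B(H, E) = (E*2 + 1)*H + E*E = (2*E + 1)*H + E² = (1 + 2*E)*H + E² = H*(1 + 2*E) + E² = E² + H*(1 + 2*E))
(-97*(31 - 1*7))*((-4*(-4))*B(5, 5)) = (-97*(31 - 1*7))*((-4*(-4))*(5 + 5² + 2*5*5)) = (-97*(31 - 7))*(16*(5 + 25 + 50)) = (-97*24)*(16*80) = -2328*1280 = -2979840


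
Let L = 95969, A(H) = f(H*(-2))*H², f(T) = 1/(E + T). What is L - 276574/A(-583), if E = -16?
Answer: 32300747341/339889 ≈ 95033.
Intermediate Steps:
f(T) = 1/(-16 + T)
A(H) = H²/(-16 - 2*H) (A(H) = H²/(-16 + H*(-2)) = H²/(-16 - 2*H))
L - 276574/A(-583) = 95969 - 276574/((-1*(-583)²/(16 + 2*(-583)))) = 95969 - 276574/((-1*339889/(16 - 1166))) = 95969 - 276574/((-1*339889/(-1150))) = 95969 - 276574/((-1*339889*(-1/1150))) = 95969 - 276574/339889/1150 = 95969 - 276574*1150/339889 = 95969 - 1*318060100/339889 = 95969 - 318060100/339889 = 32300747341/339889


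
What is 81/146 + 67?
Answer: 9863/146 ≈ 67.555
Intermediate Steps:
81/146 + 67 = 9863/146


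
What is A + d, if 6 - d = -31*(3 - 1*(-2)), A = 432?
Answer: 593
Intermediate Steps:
d = 161 (d = 6 - (-31)*(3 - 1*(-2)) = 6 - (-31)*(3 + 2) = 6 - (-31)*5 = 6 - 1*(-155) = 6 + 155 = 161)
A + d = 432 + 161 = 593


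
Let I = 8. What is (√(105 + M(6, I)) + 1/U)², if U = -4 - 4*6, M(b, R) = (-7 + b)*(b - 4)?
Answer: 80753/784 - √103/14 ≈ 102.28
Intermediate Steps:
M(b, R) = (-7 + b)*(-4 + b)
U = -28 (U = -4 - 24 = -28)
(√(105 + M(6, I)) + 1/U)² = (√(105 + (28 + 6² - 11*6)) + 1/(-28))² = (√(105 + (28 + 36 - 66)) - 1/28)² = (√(105 - 2) - 1/28)² = (√103 - 1/28)² = (-1/28 + √103)²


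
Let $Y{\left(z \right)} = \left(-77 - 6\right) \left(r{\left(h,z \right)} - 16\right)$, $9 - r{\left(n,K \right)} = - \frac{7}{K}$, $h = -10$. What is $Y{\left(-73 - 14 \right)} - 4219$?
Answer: $- \frac{315925}{87} \approx -3631.3$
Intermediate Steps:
$r{\left(n,K \right)} = 9 + \frac{7}{K}$ ($r{\left(n,K \right)} = 9 - - \frac{7}{K} = 9 + \frac{7}{K}$)
$Y{\left(z \right)} = 581 - \frac{581}{z}$ ($Y{\left(z \right)} = \left(-77 - 6\right) \left(\left(9 + \frac{7}{z}\right) - 16\right) = - 83 \left(-7 + \frac{7}{z}\right) = 581 - \frac{581}{z}$)
$Y{\left(-73 - 14 \right)} - 4219 = \left(581 - \frac{581}{-73 - 14}\right) - 4219 = \left(581 - \frac{581}{-87}\right) - 4219 = \left(581 - - \frac{581}{87}\right) - 4219 = \left(581 + \frac{581}{87}\right) - 4219 = \frac{51128}{87} - 4219 = - \frac{315925}{87}$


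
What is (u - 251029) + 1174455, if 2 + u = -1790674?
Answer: -867250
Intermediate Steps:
u = -1790676 (u = -2 - 1790674 = -1790676)
(u - 251029) + 1174455 = (-1790676 - 251029) + 1174455 = -2041705 + 1174455 = -867250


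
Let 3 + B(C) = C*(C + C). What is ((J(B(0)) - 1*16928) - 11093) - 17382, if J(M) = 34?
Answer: -45369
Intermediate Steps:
B(C) = -3 + 2*C² (B(C) = -3 + C*(C + C) = -3 + C*(2*C) = -3 + 2*C²)
((J(B(0)) - 1*16928) - 11093) - 17382 = ((34 - 1*16928) - 11093) - 17382 = ((34 - 16928) - 11093) - 17382 = (-16894 - 11093) - 17382 = -27987 - 17382 = -45369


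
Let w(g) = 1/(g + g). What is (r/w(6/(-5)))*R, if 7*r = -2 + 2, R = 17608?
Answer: 0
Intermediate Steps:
w(g) = 1/(2*g)
r = 0 (r = (-2 + 2)/7 = (⅐)*0 = 0)
(r/w(6/(-5)))*R = (0/((1/(2*((6/(-5)))))))*17608 = (0/((1/(2*((6*(-⅕)))))))*17608 = (0/((1/(2*(-6/5)))))*17608 = (0/(((½)*(-⅚))))*17608 = (0/(-5/12))*17608 = (0*(-12/5))*17608 = 0*17608 = 0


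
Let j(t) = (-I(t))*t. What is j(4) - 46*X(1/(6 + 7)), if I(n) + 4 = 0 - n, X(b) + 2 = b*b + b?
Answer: 20312/169 ≈ 120.19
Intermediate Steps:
X(b) = -2 + b + b² (X(b) = -2 + (b*b + b) = -2 + (b² + b) = -2 + (b + b²) = -2 + b + b²)
I(n) = -4 - n (I(n) = -4 + (0 - n) = -4 - n)
j(t) = t*(4 + t) (j(t) = (-(-4 - t))*t = (4 + t)*t = t*(4 + t))
j(4) - 46*X(1/(6 + 7)) = 4*(4 + 4) - 46*(-2 + 1/(6 + 7) + (1/(6 + 7))²) = 4*8 - 46*(-2 + 1/13 + (1/13)²) = 32 - 46*(-2 + 1/13 + (1/13)²) = 32 - 46*(-2 + 1/13 + 1/169) = 32 - 46*(-324/169) = 32 + 14904/169 = 20312/169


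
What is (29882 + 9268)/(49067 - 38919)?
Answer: 19575/5074 ≈ 3.8579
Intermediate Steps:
(29882 + 9268)/(49067 - 38919) = 39150/10148 = 39150*(1/10148) = 19575/5074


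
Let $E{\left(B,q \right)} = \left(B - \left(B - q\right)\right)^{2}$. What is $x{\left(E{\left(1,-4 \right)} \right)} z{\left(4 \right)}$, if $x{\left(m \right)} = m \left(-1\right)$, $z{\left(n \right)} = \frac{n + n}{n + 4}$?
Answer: $-16$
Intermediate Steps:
$E{\left(B,q \right)} = q^{2}$
$z{\left(n \right)} = \frac{2 n}{4 + n}$
$x{\left(m \right)} = - m$
$x{\left(E{\left(1,-4 \right)} \right)} z{\left(4 \right)} = - \left(-4\right)^{2} \cdot 2 \cdot 4 \frac{1}{4 + 4} = \left(-1\right) 16 \cdot 2 \cdot 4 \cdot \frac{1}{8} = - 16 \cdot 2 \cdot 4 \cdot \frac{1}{8} = \left(-16\right) 1 = -16$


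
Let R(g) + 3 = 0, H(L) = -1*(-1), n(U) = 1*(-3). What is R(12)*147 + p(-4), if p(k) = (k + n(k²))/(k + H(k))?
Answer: -1316/3 ≈ -438.67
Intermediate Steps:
n(U) = -3
H(L) = 1
p(k) = (-3 + k)/(1 + k) (p(k) = (k - 3)/(k + 1) = (-3 + k)/(1 + k))
R(g) = -3 (R(g) = -3 + 0 = -3)
R(12)*147 + p(-4) = -3*147 + (-3 - 4)/(1 - 4) = -441 - 7/(-3) = -441 - ⅓*(-7) = -441 + 7/3 = -1316/3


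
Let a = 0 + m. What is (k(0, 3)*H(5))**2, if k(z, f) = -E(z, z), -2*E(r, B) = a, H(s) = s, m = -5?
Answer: 625/4 ≈ 156.25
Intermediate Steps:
a = -5 (a = 0 - 5 = -5)
E(r, B) = 5/2 (E(r, B) = -1/2*(-5) = 5/2)
k(z, f) = -5/2 (k(z, f) = -1*5/2 = -5/2)
(k(0, 3)*H(5))**2 = (-5/2*5)**2 = (-25/2)**2 = 625/4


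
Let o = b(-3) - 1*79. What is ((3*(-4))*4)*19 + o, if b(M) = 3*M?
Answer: -1000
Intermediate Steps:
o = -88 (o = 3*(-3) - 1*79 = -9 - 79 = -88)
((3*(-4))*4)*19 + o = ((3*(-4))*4)*19 - 88 = -12*4*19 - 88 = -48*19 - 88 = -912 - 88 = -1000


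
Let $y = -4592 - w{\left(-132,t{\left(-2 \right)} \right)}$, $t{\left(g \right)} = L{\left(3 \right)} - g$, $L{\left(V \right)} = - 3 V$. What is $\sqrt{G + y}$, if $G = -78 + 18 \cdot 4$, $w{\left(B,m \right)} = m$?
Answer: $i \sqrt{4591} \approx 67.757 i$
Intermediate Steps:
$t{\left(g \right)} = -9 - g$ ($t{\left(g \right)} = \left(-3\right) 3 - g = -9 - g$)
$G = -6$ ($G = -78 + 72 = -6$)
$y = -4585$ ($y = -4592 - \left(-9 - -2\right) = -4592 - \left(-9 + 2\right) = -4592 - -7 = -4592 + 7 = -4585$)
$\sqrt{G + y} = \sqrt{-6 - 4585} = \sqrt{-4591} = i \sqrt{4591}$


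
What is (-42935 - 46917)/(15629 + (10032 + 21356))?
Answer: -89852/47017 ≈ -1.9111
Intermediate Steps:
(-42935 - 46917)/(15629 + (10032 + 21356)) = -89852/(15629 + 31388) = -89852/47017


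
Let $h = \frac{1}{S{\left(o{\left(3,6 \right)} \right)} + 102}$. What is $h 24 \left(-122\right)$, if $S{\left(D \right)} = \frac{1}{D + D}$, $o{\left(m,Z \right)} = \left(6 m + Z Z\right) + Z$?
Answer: $- \frac{351360}{12241} \approx -28.704$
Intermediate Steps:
$o{\left(m,Z \right)} = Z + Z^{2} + 6 m$ ($o{\left(m,Z \right)} = \left(6 m + Z^{2}\right) + Z = \left(Z^{2} + 6 m\right) + Z = Z + Z^{2} + 6 m$)
$S{\left(D \right)} = \frac{1}{2 D}$
$h = \frac{120}{12241}$ ($h = \frac{1}{\frac{1}{2 \left(6 + 6^{2} + 6 \cdot 3\right)} + 102} = \frac{1}{\frac{1}{2 \left(6 + 36 + 18\right)} + 102} = \frac{1}{\frac{1}{2 \cdot 60} + 102} = \frac{1}{\frac{1}{2} \cdot \frac{1}{60} + 102} = \frac{1}{\frac{1}{120} + 102} = \frac{1}{\frac{12241}{120}} = \frac{120}{12241} \approx 0.0098031$)
$h 24 \left(-122\right) = \frac{120}{12241} \cdot 24 \left(-122\right) = \frac{2880}{12241} \left(-122\right) = - \frac{351360}{12241}$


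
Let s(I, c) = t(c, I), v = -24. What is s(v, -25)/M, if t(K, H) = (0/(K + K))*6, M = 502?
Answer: 0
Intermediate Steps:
t(K, H) = 0 (t(K, H) = (0/(2*K))*6 = ((1/(2*K))*0)*6 = 0*6 = 0)
s(I, c) = 0
s(v, -25)/M = 0/502 = 0*(1/502) = 0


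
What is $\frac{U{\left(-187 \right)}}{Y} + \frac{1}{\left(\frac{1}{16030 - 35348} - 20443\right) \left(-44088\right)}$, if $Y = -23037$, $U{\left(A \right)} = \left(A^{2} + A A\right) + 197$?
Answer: $- \frac{203521708744471039}{66850069238683500} \approx -3.0444$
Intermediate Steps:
$U{\left(A \right)} = 197 + 2 A^{2}$ ($U{\left(A \right)} = \left(A^{2} + A^{2}\right) + 197 = 2 A^{2} + 197 = 197 + 2 A^{2}$)
$\frac{U{\left(-187 \right)}}{Y} + \frac{1}{\left(\frac{1}{16030 - 35348} - 20443\right) \left(-44088\right)} = \frac{197 + 2 \left(-187\right)^{2}}{-23037} + \frac{1}{\left(\frac{1}{16030 - 35348} - 20443\right) \left(-44088\right)} = \left(197 + 2 \cdot 34969\right) \left(- \frac{1}{23037}\right) + \frac{1}{\frac{1}{-19318} - 20443} \left(- \frac{1}{44088}\right) = \left(197 + 69938\right) \left(- \frac{1}{23037}\right) + \frac{1}{- \frac{1}{19318} - 20443} \left(- \frac{1}{44088}\right) = 70135 \left(- \frac{1}{23037}\right) + \frac{1}{- \frac{394917875}{19318}} \left(- \frac{1}{44088}\right) = - \frac{70135}{23037} - - \frac{9659}{8705569636500} = - \frac{70135}{23037} + \frac{9659}{8705569636500} = - \frac{203521708744471039}{66850069238683500}$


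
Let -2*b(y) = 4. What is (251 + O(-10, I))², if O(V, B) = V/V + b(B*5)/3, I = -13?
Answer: 568516/9 ≈ 63168.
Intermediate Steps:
b(y) = -2 (b(y) = -½*4 = -2)
O(V, B) = ⅓ (O(V, B) = V/V - 2/3 = 1 - 2*⅓ = 1 - ⅔ = ⅓)
(251 + O(-10, I))² = (251 + ⅓)² = (754/3)² = 568516/9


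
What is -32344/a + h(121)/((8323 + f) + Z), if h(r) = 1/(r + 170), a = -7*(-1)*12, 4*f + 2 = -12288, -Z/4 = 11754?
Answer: -9359553088/24307521 ≈ -385.05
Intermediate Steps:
Z = -47016 (Z = -4*11754 = -47016)
f = -6145/2 (f = -1/2 + (1/4)*(-12288) = -1/2 - 3072 = -6145/2 ≈ -3072.5)
a = 84 (a = 7*12 = 84)
h(r) = 1/(170 + r)
-32344/a + h(121)/((8323 + f) + Z) = -32344/84 + 1/((170 + 121)*((8323 - 6145/2) - 47016)) = -32344*1/84 + 1/(291*(10501/2 - 47016)) = -8086/21 + 1/(291*(-83531/2)) = -8086/21 + (1/291)*(-2/83531) = -8086/21 - 2/24307521 = -9359553088/24307521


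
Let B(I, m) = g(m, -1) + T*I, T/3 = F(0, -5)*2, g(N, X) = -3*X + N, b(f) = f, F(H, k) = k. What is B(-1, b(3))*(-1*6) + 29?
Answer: -187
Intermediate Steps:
g(N, X) = N - 3*X
T = -30 (T = 3*(-5*2) = 3*(-10) = -30)
B(I, m) = 3 + m - 30*I (B(I, m) = (m - 3*(-1)) - 30*I = (m + 3) - 30*I = (3 + m) - 30*I = 3 + m - 30*I)
B(-1, b(3))*(-1*6) + 29 = (3 + 3 - 30*(-1))*(-1*6) + 29 = (3 + 3 + 30)*(-6) + 29 = 36*(-6) + 29 = -216 + 29 = -187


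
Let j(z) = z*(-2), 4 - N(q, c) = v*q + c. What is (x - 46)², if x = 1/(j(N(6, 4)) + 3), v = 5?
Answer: 8392609/3969 ≈ 2114.5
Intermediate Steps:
N(q, c) = 4 - c - 5*q (N(q, c) = 4 - (5*q + c) = 4 - (c + 5*q) = 4 + (-c - 5*q) = 4 - c - 5*q)
j(z) = -2*z
x = 1/63 (x = 1/(-2*(4 - 1*4 - 5*6) + 3) = 1/(-2*(4 - 4 - 30) + 3) = 1/(-2*(-30) + 3) = 1/(60 + 3) = 1/63 ≈ 0.015873)
(x - 46)² = (1/63 - 46)² = (-2897/63)² = 8392609/3969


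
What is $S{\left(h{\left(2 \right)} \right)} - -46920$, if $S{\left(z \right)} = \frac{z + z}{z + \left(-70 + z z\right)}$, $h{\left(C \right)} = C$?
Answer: $\frac{750719}{16} \approx 46920.0$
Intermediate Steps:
$S{\left(z \right)} = \frac{2 z}{-70 + z + z^{2}}$ ($S{\left(z \right)} = \frac{2 z}{z + \left(-70 + z^{2}\right)} = \frac{2 z}{-70 + z + z^{2}}$)
$S{\left(h{\left(2 \right)} \right)} - -46920 = 2 \cdot 2 \frac{1}{-70 + 2 + 2^{2}} - -46920 = 2 \cdot 2 \frac{1}{-70 + 2 + 4} + 46920 = 2 \cdot 2 \frac{1}{-64} + 46920 = 2 \cdot 2 \left(- \frac{1}{64}\right) + 46920 = - \frac{1}{16} + 46920 = \frac{750719}{16}$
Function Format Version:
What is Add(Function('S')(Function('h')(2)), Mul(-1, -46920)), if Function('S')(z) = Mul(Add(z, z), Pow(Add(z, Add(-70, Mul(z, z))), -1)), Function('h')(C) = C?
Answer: Rational(750719, 16) ≈ 46920.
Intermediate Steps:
Function('S')(z) = Mul(2, z, Pow(Add(-70, z, Pow(z, 2)), -1)) (Function('S')(z) = Mul(Mul(2, z), Pow(Add(z, Add(-70, Pow(z, 2))), -1)) = Mul(Mul(2, z), Pow(Add(-70, z, Pow(z, 2)), -1)) = Mul(2, z, Pow(Add(-70, z, Pow(z, 2)), -1)))
Add(Function('S')(Function('h')(2)), Mul(-1, -46920)) = Add(Mul(2, 2, Pow(Add(-70, 2, Pow(2, 2)), -1)), Mul(-1, -46920)) = Add(Mul(2, 2, Pow(Add(-70, 2, 4), -1)), 46920) = Add(Mul(2, 2, Pow(-64, -1)), 46920) = Add(Mul(2, 2, Rational(-1, 64)), 46920) = Add(Rational(-1, 16), 46920) = Rational(750719, 16)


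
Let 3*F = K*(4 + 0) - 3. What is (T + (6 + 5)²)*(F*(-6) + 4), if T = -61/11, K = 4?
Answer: -2540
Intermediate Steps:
T = -61/11 (T = -61*1/11 = -61/11 ≈ -5.5455)
F = 13/3 (F = (4*(4 + 0) - 3)/3 = (4*4 - 3)/3 = (16 - 3)/3 = (⅓)*13 = 13/3 ≈ 4.3333)
(T + (6 + 5)²)*(F*(-6) + 4) = (-61/11 + (6 + 5)²)*((13/3)*(-6) + 4) = (-61/11 + 11²)*(-26 + 4) = (-61/11 + 121)*(-22) = (1270/11)*(-22) = -2540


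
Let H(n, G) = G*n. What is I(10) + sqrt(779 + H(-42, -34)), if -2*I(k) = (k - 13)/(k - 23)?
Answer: -3/26 + sqrt(2207) ≈ 46.863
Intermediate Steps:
I(k) = -(-13 + k)/(2*(-23 + k)) (I(k) = -(k - 13)/(2*(k - 23)) = -(-13 + k)/(2*(-23 + k)))
I(10) + sqrt(779 + H(-42, -34)) = (13 - 1*10)/(2*(-23 + 10)) + sqrt(779 - 34*(-42)) = (1/2)*(13 - 10)/(-13) + sqrt(779 + 1428) = (1/2)*(-1/13)*3 + sqrt(2207) = -3/26 + sqrt(2207)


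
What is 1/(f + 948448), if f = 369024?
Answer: 1/1317472 ≈ 7.5903e-7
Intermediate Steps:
1/(f + 948448) = 1/(369024 + 948448) = 1/1317472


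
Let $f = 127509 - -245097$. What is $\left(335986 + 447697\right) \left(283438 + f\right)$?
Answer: $514130530052$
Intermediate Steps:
$f = 372606$ ($f = 127509 + 245097 = 372606$)
$\left(335986 + 447697\right) \left(283438 + f\right) = \left(335986 + 447697\right) \left(283438 + 372606\right) = 783683 \cdot 656044 = 514130530052$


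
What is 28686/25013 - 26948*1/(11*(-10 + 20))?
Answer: -335447432/1375715 ≈ -243.83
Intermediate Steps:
28686/25013 - 26948*1/(11*(-10 + 20)) = 28686*(1/25013) - 26948/(11*10) = 28686/25013 - 26948/110 = 28686/25013 - 26948*1/110 = 28686/25013 - 13474/55 = -335447432/1375715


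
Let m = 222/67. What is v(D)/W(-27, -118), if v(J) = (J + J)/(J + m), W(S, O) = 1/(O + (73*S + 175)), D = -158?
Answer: -10130802/2591 ≈ -3910.0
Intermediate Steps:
m = 222/67 (m = 222*(1/67) = 222/67 ≈ 3.3134)
W(S, O) = 1/(175 + O + 73*S) (W(S, O) = 1/(O + (175 + 73*S)) = 1/(175 + O + 73*S))
v(J) = 2*J/(222/67 + J) (v(J) = (J + J)/(J + 222/67) = (2*J)/(222/67 + J) = 2*J/(222/67 + J))
v(D)/W(-27, -118) = (134*(-158)/(222 + 67*(-158)))/(1/(175 - 118 + 73*(-27))) = (134*(-158)/(222 - 10586))/(1/(175 - 118 - 1971)) = (134*(-158)/(-10364))/(1/(-1914)) = (134*(-158)*(-1/10364))/(-1/1914) = (5293/2591)*(-1914) = -10130802/2591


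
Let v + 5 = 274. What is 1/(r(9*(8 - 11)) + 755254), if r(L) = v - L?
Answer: 1/755550 ≈ 1.3235e-6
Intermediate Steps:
v = 269 (v = -5 + 274 = 269)
r(L) = 269 - L
1/(r(9*(8 - 11)) + 755254) = 1/((269 - 9*(8 - 11)) + 755254) = 1/((269 - 9*(-3)) + 755254) = 1/((269 - 1*(-27)) + 755254) = 1/((269 + 27) + 755254) = 1/(296 + 755254) = 1/755550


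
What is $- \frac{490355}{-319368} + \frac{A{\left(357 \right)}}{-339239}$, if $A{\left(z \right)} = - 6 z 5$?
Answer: $\frac{169767971125}{108342080952} \approx 1.567$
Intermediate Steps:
$A{\left(z \right)} = - 30 z$
$- \frac{490355}{-319368} + \frac{A{\left(357 \right)}}{-339239} = - \frac{490355}{-319368} + \frac{\left(-30\right) 357}{-339239} = \left(-490355\right) \left(- \frac{1}{319368}\right) - - \frac{10710}{339239} = \frac{490355}{319368} + \frac{10710}{339239} = \frac{169767971125}{108342080952}$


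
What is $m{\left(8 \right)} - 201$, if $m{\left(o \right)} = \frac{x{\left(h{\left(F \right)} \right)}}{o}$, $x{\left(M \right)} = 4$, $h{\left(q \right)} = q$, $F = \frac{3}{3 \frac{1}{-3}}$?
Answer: $- \frac{401}{2} \approx -200.5$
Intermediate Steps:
$F = -3$ ($F = \frac{3}{3 \left(- \frac{1}{3}\right)} = \frac{3}{-1} = 3 \left(-1\right) = -3$)
$m{\left(o \right)} = \frac{4}{o}$
$m{\left(8 \right)} - 201 = \frac{4}{8} - 201 = 4 \cdot \frac{1}{8} - 201 = \frac{1}{2} - 201 = - \frac{401}{2}$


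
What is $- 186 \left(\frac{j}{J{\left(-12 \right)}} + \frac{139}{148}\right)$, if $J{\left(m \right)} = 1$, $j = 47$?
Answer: $- \frac{659835}{74} \approx -8916.7$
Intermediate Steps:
$- 186 \left(\frac{j}{J{\left(-12 \right)}} + \frac{139}{148}\right) = - 186 \left(\frac{47}{1} + \frac{139}{148}\right) = - 186 \left(47 \cdot 1 + 139 \cdot \frac{1}{148}\right) = - 186 \left(47 + \frac{139}{148}\right) = \left(-186\right) \frac{7095}{148} = - \frac{659835}{74}$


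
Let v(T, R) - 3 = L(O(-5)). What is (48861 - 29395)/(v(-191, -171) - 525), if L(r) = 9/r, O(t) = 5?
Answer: -97330/2601 ≈ -37.420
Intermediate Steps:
v(T, R) = 24/5 (v(T, R) = 3 + 9/5 = 24/5)
(48861 - 29395)/(v(-191, -171) - 525) = (48861 - 29395)/(24/5 - 525) = 19466/(-2601/5) = 19466*(-5/2601) = -97330/2601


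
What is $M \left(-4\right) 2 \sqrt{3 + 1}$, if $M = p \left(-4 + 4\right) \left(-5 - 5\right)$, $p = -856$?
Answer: $0$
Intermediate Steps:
$M = 0$ ($M = - 856 \left(-4 + 4\right) \left(-5 - 5\right) = - 856 \cdot 0 \left(-10\right) = \left(-856\right) 0 = 0$)
$M \left(-4\right) 2 \sqrt{3 + 1} = 0 \left(-4\right) 2 \sqrt{3 + 1} = 0 \left(- 8 \sqrt{4}\right) = 0 \left(\left(-8\right) 2\right) = 0 \left(-16\right) = 0$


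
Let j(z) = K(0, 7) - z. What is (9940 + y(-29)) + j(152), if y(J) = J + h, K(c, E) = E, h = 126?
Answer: 9892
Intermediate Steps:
j(z) = 7 - z
y(J) = 126 + J (y(J) = J + 126 = 126 + J)
(9940 + y(-29)) + j(152) = (9940 + (126 - 29)) + (7 - 1*152) = (9940 + 97) + (7 - 152) = 10037 - 145 = 9892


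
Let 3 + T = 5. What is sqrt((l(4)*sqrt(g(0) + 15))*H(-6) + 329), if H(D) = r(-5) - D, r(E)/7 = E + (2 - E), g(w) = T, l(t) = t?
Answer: sqrt(329 + 80*sqrt(17)) ≈ 25.668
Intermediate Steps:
T = 2 (T = -3 + 5 = 2)
g(w) = 2
r(E) = 14 (r(E) = 7*(E + (2 - E)) = 7*2 = 14)
H(D) = 14 - D
sqrt((l(4)*sqrt(g(0) + 15))*H(-6) + 329) = sqrt((4*sqrt(2 + 15))*(14 - 1*(-6)) + 329) = sqrt((4*sqrt(17))*(14 + 6) + 329) = sqrt((4*sqrt(17))*20 + 329) = sqrt(80*sqrt(17) + 329) = sqrt(329 + 80*sqrt(17))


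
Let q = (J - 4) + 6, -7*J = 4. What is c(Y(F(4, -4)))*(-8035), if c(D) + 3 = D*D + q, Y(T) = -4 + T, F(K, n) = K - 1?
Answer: 32140/7 ≈ 4591.4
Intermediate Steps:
J = -4/7 (J = -⅐*4 = -4/7 ≈ -0.57143)
F(K, n) = -1 + K
q = 10/7 (q = (-4/7 - 4) + 6 = -32/7 + 6 = 10/7 ≈ 1.4286)
c(D) = -11/7 + D² (c(D) = -3 + (D*D + 10/7) = -3 + (D² + 10/7) = -3 + (10/7 + D²) = -11/7 + D²)
c(Y(F(4, -4)))*(-8035) = (-11/7 + (-4 + (-1 + 4))²)*(-8035) = (-11/7 + (-4 + 3)²)*(-8035) = (-11/7 + (-1)²)*(-8035) = (-11/7 + 1)*(-8035) = -4/7*(-8035) = 32140/7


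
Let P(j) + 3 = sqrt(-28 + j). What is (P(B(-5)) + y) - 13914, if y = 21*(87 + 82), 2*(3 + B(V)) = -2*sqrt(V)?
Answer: -10368 + sqrt(-31 - I*sqrt(5)) ≈ -10368.0 - 5.5714*I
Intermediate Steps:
B(V) = -3 - sqrt(V) (B(V) = -3 + (-2*sqrt(V))/2 = -3 - sqrt(V))
y = 3549 (y = 21*169 = 3549)
P(j) = -3 + sqrt(-28 + j)
(P(B(-5)) + y) - 13914 = ((-3 + sqrt(-28 + (-3 - sqrt(-5)))) + 3549) - 13914 = ((-3 + sqrt(-28 + (-3 - I*sqrt(5)))) + 3549) - 13914 = ((-3 + sqrt(-31 - I*sqrt(5))) + 3549) - 13914 = (3546 + sqrt(-31 - I*sqrt(5))) - 13914 = -10368 + sqrt(-31 - I*sqrt(5))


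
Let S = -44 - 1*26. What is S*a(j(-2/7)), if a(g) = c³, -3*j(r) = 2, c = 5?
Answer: -8750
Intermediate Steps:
j(r) = -⅔ (j(r) = -⅓*2 = -⅔)
a(g) = 125 (a(g) = 5³ = 125)
S = -70 (S = -44 - 26 = -70)
S*a(j(-2/7)) = -70*125 = -8750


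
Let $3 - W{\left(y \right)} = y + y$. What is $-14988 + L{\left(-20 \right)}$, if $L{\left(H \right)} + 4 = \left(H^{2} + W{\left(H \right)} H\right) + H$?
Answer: $-15472$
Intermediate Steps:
$W{\left(y \right)} = 3 - 2 y$ ($W{\left(y \right)} = 3 - \left(y + y\right) = 3 - 2 y$)
$L{\left(H \right)} = -4 + H + H^{2} + H \left(3 - 2 H\right)$ ($L{\left(H \right)} = -4 + \left(\left(H^{2} + \left(3 - 2 H\right) H\right) + H\right) = -4 + \left(\left(H^{2} + H \left(3 - 2 H\right)\right) + H\right) = -4 + \left(H + H^{2} + H \left(3 - 2 H\right)\right) = -4 + H + H^{2} + H \left(3 - 2 H\right)$)
$-14988 + L{\left(-20 \right)} = -14988 - 484 = -15472$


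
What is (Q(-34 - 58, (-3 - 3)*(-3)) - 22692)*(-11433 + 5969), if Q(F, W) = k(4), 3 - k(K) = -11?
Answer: 123912592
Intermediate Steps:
k(K) = 14 (k(K) = 3 - 1*(-11) = 3 + 11 = 14)
Q(F, W) = 14
(Q(-34 - 58, (-3 - 3)*(-3)) - 22692)*(-11433 + 5969) = (14 - 22692)*(-11433 + 5969) = -22678*(-5464) = 123912592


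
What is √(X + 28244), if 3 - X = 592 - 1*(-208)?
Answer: √27447 ≈ 165.67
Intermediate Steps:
X = -797 (X = 3 - (592 - 1*(-208)) = 3 - (592 + 208) = 3 - 1*800 = 3 - 800 = -797)
√(X + 28244) = √(-797 + 28244) = √27447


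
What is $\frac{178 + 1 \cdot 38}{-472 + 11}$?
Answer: $- \frac{216}{461} \approx -0.46855$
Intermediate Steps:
$\frac{178 + 1 \cdot 38}{-472 + 11} = \frac{178 + 38}{-461} = 216 \left(- \frac{1}{461}\right) = - \frac{216}{461}$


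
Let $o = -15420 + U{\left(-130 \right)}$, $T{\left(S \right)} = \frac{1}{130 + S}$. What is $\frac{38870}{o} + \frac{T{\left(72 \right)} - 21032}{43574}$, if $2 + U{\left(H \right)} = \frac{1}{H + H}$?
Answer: $- \frac{105989398186423}{35293355736508} \approx -3.0031$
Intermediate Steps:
$U{\left(H \right)} = -2 + \frac{1}{2 H}$ ($U{\left(H \right)} = -2 + \frac{1}{H + H} = -2 + \frac{1}{2 H}$)
$o = - \frac{4009721}{260}$ ($o = -15420 - \left(2 - \frac{1}{2 \left(-130\right)}\right) = -15420 + \left(-2 + \frac{1}{2} \left(- \frac{1}{130}\right)\right) = -15420 - \frac{521}{260} = - \frac{4009721}{260} \approx -15422.0$)
$\frac{38870}{o} + \frac{T{\left(72 \right)} - 21032}{43574} = \frac{38870}{- \frac{4009721}{260}} + \frac{\frac{1}{130 + 72} - 21032}{43574} = 38870 \left(- \frac{260}{4009721}\right) + \left(\frac{1}{202} - 21032\right) \frac{1}{43574} = - \frac{10106200}{4009721} + \left(\frac{1}{202} - 21032\right) \frac{1}{43574} = - \frac{10106200}{4009721} - \frac{4248463}{8801948} = - \frac{105989398186423}{35293355736508}$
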